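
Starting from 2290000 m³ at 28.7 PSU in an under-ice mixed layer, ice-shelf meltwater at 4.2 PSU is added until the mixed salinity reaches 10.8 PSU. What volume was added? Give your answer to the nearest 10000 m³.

Salt balance: 2,290,000×28.7 + V×4.2 = (2,290,000+V)×10.8
65,723,000 + 4.2V = 24,732,000 + 10.8V
40,991,000 = 6.6V
V = 6,210,757.58 m³

6210000 m³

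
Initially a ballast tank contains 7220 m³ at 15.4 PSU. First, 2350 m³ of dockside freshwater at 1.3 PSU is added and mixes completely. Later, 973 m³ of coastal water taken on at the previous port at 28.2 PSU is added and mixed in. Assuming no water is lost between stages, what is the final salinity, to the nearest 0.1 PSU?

13.4 PSU

Conserving salt mass:
Initial salt = 7,220×15.4 = 111,188
After stage 1: salt = 111,188 + 2,350×1.3 = 114,243; volume = 9,570 m³; S = 11.938 PSU
After stage 2: salt = 114,243 + 973×28.2 = 141,681.6; volume = 10,543 m³
S = 141,681.6 / 10,543 = 13.4385 PSU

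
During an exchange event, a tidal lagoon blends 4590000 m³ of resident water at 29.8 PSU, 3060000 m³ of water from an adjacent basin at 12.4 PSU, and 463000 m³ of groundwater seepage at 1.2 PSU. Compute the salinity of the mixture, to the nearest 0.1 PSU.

21.6 PSU

By conservation of dissolved salt,
salt = 4,590,000×29.8 + 3,060,000×12.4 + 463,000×1.2 = 136,782,000 + 37,944,000 + 555,600 = 175,281,600
volume = 4,590,000 + 3,060,000 + 463,000 = 8,113,000 m³
S = 175,281,600 / 8,113,000 = 21.605 PSU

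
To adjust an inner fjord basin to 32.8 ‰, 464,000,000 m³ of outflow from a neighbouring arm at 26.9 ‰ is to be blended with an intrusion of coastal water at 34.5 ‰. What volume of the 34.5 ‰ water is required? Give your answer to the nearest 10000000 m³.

Salt balance: 464,000,000×26.9 + V×34.5 = (464,000,000+V)×32.8
12,481,600,000 + 34.5V = 15,219,200,000 + 32.8V
2,737,600,000 = 1.7V
V = 1,610,352,941.18 m³

1610000000 m³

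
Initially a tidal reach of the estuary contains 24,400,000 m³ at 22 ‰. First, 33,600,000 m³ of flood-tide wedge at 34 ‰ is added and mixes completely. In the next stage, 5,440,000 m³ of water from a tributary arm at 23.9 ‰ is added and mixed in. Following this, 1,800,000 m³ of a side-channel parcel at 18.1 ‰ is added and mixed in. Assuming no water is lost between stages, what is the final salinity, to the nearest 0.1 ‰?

28.2 ‰

Weighted by volume,
Initial salt = 24,400,000×22 = 536,800,000
After stage 1: salt = 536,800,000 + 33,600,000×34 = 1,679,200,000; volume = 58,000,000 m³; S = 28.952 ‰
After stage 2: salt = 1,679,200,000 + 5,440,000×23.9 = 1,809,216,000; volume = 63,440,000 m³; S = 28.519 ‰
After stage 3: salt = 1,809,216,000 + 1,800,000×18.1 = 1,841,796,000; volume = 65,240,000 m³
S = 1,841,796,000 / 65,240,000 = 28.2311 ‰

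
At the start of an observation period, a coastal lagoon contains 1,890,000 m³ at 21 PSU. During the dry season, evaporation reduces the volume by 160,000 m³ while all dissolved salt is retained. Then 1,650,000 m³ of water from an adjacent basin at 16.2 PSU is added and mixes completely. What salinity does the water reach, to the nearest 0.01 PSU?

19.65 PSU

After evaporation: salt = 1,890,000×21 = 39,690,000; volume = 1,890,000 − 160,000 = 1,730,000 m³
After mixing: salt = 39,690,000 + 1,650,000×16.2 = 66,420,000; volume = 1,730,000 + 1,650,000 = 3,380,000 m³
S = 66,420,000 / 3,380,000 = 19.6509 PSU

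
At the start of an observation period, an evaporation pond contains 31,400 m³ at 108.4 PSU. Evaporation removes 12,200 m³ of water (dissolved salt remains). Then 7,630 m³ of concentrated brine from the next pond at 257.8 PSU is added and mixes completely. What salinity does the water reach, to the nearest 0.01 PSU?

After evaporation: salt = 31,400×108.4 = 3,403,760; volume = 31,400 − 12,200 = 19,200 m³
After mixing: salt = 3,403,760 + 7,630×257.8 = 5,370,774; volume = 19,200 + 7,630 = 26,830 m³
S = 5,370,774 / 26,830 = 200.1779 PSU

200.18 PSU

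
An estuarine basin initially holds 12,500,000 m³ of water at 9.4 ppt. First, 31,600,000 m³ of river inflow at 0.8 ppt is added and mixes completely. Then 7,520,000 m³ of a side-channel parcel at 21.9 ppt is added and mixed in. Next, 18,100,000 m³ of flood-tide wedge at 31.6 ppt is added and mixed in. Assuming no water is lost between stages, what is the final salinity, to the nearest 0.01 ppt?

12.61 ppt

Conserving salt mass:
Initial salt = 12,500,000×9.4 = 117,500,000
After stage 1: salt = 117,500,000 + 31,600,000×0.8 = 142,780,000; volume = 44,100,000 m³; S = 3.238 ppt
After stage 2: salt = 142,780,000 + 7,520,000×21.9 = 307,468,000; volume = 51,620,000 m³; S = 5.956 ppt
After stage 3: salt = 307,468,000 + 18,100,000×31.6 = 879,428,000; volume = 69,720,000 m³
S = 879,428,000 / 69,720,000 = 12.6137 ppt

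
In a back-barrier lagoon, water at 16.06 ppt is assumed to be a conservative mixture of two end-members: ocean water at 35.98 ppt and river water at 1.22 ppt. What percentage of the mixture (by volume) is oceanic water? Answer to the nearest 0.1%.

42.7%

Let g be the oceanic fraction. Salt balance per unit volume:
g×35.98 + (1−g)×1.22 = 16.06
g = (16.06 − 1.22) / (35.98 − 1.22) = 14.84/34.76 = 0.4269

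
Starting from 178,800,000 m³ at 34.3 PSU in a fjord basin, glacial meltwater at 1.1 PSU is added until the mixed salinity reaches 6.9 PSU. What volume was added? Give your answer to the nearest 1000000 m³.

Salt balance: 178,800,000×34.3 + V×1.1 = (178,800,000+V)×6.9
6,132,840,000 + 1.1V = 1,233,720,000 + 6.9V
4,899,120,000 = 5.8V
V = 844,675,862.07 m³

845000000 m³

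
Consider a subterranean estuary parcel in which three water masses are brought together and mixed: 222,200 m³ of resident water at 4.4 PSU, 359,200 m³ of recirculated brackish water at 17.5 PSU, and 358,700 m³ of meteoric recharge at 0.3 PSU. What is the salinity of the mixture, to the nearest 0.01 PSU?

7.84 PSU

Total salt / total volume:
salt = 222,200×4.4 + 359,200×17.5 + 358,700×0.3 = 977,680 + 6,286,000 + 107,610 = 7,371,290
volume = 222,200 + 359,200 + 358,700 = 940,100 m³
S = 7,371,290 / 940,100 = 7.841 PSU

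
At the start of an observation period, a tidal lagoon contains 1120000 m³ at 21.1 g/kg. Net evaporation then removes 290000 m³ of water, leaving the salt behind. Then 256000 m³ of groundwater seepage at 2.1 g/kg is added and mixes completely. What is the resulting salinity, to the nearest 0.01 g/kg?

After evaporation: salt = 1,120,000×21.1 = 23,632,000; volume = 1,120,000 − 290,000 = 830,000 m³
After mixing: salt = 23,632,000 + 256,000×2.1 = 24,169,600; volume = 830,000 + 256,000 = 1,086,000 m³
S = 24,169,600 / 1,086,000 = 22.2556 g/kg

22.26 g/kg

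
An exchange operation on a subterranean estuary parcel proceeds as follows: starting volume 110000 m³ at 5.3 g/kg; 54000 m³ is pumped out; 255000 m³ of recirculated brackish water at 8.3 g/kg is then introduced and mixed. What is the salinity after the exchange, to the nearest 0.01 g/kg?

7.76 g/kg

Remaining after removal: 56,000 m³ at 5.3 g/kg (salt = 296,800)
After addition: salt = 296,800 + 255,000×8.3 = 2,413,300; volume = 311,000 m³
S = 2,413,300 / 311,000 = 7.7598 g/kg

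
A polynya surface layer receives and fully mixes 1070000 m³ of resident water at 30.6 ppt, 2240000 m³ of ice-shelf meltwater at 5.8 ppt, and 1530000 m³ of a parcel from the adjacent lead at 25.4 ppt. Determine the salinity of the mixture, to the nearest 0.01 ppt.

By conservation of dissolved salt,
salt = 1,070,000×30.6 + 2,240,000×5.8 + 1,530,000×25.4 = 32,742,000 + 12,992,000 + 38,862,000 = 84,596,000
volume = 1,070,000 + 2,240,000 + 1,530,000 = 4,840,000 m³
S = 84,596,000 / 4,840,000 = 17.4785 ppt

17.48 ppt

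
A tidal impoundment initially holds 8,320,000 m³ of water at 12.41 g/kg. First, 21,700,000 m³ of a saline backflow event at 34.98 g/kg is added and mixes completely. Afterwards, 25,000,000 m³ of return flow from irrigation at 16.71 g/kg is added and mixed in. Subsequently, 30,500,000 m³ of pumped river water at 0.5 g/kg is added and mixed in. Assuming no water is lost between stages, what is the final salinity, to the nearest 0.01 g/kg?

Conserving salt mass:
Initial salt = 8,320,000×12.41 = 103,251,200
After stage 1: salt = 103,251,200 + 21,700,000×34.98 = 862,317,200; volume = 30,020,000 m³; S = 28.725 g/kg
After stage 2: salt = 862,317,200 + 25,000,000×16.71 = 1,280,067,200; volume = 55,020,000 m³; S = 23.265 g/kg
After stage 3: salt = 1,280,067,200 + 30,500,000×0.5 = 1,295,317,200; volume = 85,520,000 m³
S = 1,295,317,200 / 85,520,000 = 15.1464 g/kg

15.15 g/kg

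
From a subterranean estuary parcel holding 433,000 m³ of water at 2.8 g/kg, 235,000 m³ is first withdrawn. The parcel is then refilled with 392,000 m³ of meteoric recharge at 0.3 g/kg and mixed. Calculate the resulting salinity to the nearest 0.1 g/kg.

Remaining after removal: 198,000 m³ at 2.8 g/kg (salt = 554,400)
After addition: salt = 554,400 + 392,000×0.3 = 672,000; volume = 590,000 m³
S = 672,000 / 590,000 = 1.139 g/kg

1.1 g/kg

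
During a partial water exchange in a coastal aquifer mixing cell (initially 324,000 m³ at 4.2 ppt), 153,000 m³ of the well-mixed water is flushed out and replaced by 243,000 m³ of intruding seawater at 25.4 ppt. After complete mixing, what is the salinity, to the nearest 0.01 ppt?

Remaining after removal: 171,000 m³ at 4.2 ppt (salt = 718,200)
After addition: salt = 718,200 + 243,000×25.4 = 6,890,400; volume = 414,000 m³
S = 6,890,400 / 414,000 = 16.6435 ppt

16.64 ppt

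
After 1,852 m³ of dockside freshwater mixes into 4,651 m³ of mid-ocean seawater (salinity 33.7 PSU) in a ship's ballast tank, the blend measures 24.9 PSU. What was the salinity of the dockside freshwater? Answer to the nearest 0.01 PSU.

Salt balance: 4,651×33.7 + 1,852×S = 6,503×24.9
156,738.7 + 1,852·S = 161,924.7
S = (161,924.7 − 156,738.7) / 1,852 = 2.8002 PSU

2.80 PSU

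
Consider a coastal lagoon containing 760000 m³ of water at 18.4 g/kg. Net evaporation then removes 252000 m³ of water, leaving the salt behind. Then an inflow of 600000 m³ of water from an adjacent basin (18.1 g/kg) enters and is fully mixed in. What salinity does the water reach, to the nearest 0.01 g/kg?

22.42 g/kg

After evaporation: salt = 760,000×18.4 = 13,984,000; volume = 760,000 − 252,000 = 508,000 m³
After mixing: salt = 13,984,000 + 600,000×18.1 = 24,844,000; volume = 508,000 + 600,000 = 1,108,000 m³
S = 24,844,000 / 1,108,000 = 22.4224 g/kg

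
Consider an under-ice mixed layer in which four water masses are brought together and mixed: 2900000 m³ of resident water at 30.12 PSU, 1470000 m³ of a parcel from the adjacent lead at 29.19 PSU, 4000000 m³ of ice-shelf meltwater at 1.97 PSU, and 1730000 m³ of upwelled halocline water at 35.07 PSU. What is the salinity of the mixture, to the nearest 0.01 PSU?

Conserving salt mass:
salt = 2,900,000×30.12 + 1,470,000×29.19 + 4,000,000×1.97 + 1,730,000×35.07 = 87,348,000 + 42,909,300 + 7,880,000 + 60,671,100 = 198,808,400
volume = 2,900,000 + 1,470,000 + 4,000,000 + 1,730,000 = 10,100,000 m³
S = 198,808,400 / 10,100,000 = 19.684 PSU

19.68 PSU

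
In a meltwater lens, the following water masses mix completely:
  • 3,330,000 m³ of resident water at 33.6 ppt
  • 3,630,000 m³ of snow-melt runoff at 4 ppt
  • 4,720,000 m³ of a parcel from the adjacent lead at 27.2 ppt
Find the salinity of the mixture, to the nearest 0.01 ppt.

By conservation of dissolved salt,
salt = 3,330,000×33.6 + 3,630,000×4 + 4,720,000×27.2 = 111,888,000 + 14,520,000 + 128,384,000 = 254,792,000
volume = 3,330,000 + 3,630,000 + 4,720,000 = 11,680,000 m³
S = 254,792,000 / 11,680,000 = 21.8144 ppt

21.81 ppt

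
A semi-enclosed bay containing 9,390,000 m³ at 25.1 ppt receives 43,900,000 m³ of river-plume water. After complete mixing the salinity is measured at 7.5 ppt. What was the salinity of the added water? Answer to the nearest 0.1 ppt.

3.7 ppt

Salt balance: 9,390,000×25.1 + 43,900,000×S = 53,290,000×7.5
235,689,000 + 43,900,000·S = 399,675,000
S = (399,675,000 − 235,689,000) / 43,900,000 = 3.7354 ppt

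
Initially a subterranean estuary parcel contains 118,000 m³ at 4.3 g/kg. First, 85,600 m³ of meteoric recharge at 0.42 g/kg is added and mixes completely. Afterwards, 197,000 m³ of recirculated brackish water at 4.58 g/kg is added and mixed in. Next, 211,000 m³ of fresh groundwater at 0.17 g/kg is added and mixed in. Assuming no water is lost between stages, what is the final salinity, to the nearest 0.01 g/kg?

Weighted by volume,
Initial salt = 118,000×4.3 = 507,400
After stage 1: salt = 507,400 + 85,600×0.42 = 543,352; volume = 203,600 m³; S = 2.669 g/kg
After stage 2: salt = 543,352 + 197,000×4.58 = 1,445,612; volume = 400,600 m³; S = 3.609 g/kg
After stage 3: salt = 1,445,612 + 211,000×0.17 = 1,481,482; volume = 611,600 m³
S = 1,481,482 / 611,600 = 2.4223 g/kg

2.42 g/kg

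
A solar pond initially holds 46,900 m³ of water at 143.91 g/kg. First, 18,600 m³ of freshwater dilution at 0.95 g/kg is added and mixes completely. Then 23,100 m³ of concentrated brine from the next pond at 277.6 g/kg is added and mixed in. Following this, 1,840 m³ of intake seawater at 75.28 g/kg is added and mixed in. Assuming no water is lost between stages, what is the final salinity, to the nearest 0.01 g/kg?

Weighted by volume,
Initial salt = 46,900×143.91 = 6,749,379
After stage 1: salt = 6,749,379 + 18,600×0.95 = 6,767,049; volume = 65,500 m³; S = 103.314 g/kg
After stage 2: salt = 6,767,049 + 23,100×277.6 = 13,179,609; volume = 88,600 m³; S = 148.754 g/kg
After stage 3: salt = 13,179,609 + 1,840×75.28 = 13,318,124.2; volume = 90,440 m³
S = 13,318,124.2 / 90,440 = 147.2592 g/kg

147.26 g/kg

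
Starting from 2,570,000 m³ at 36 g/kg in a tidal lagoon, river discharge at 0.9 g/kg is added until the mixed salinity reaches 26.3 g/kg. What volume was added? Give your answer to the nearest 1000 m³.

Salt balance: 2,570,000×36 + V×0.9 = (2,570,000+V)×26.3
92,520,000 + 0.9V = 67,591,000 + 26.3V
24,929,000 = 25.4V
V = 981,456.69 m³

981000 m³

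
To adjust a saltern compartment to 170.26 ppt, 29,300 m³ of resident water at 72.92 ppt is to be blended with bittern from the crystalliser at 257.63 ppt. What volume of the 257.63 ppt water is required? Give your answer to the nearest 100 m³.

32600 m³

Salt balance: 29,300×72.92 + V×257.63 = (29,300+V)×170.26
2,136,556 + 257.63V = 4,988,618 + 170.26V
2,852,062 = 87.37V
V = 32,643.49 m³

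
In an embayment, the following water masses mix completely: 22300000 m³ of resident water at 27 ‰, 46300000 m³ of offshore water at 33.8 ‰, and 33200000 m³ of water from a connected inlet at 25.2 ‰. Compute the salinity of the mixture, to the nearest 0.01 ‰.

29.51 ‰

By conservation of dissolved salt,
salt = 22,300,000×27 + 46,300,000×33.8 + 33,200,000×25.2 = 602,100,000 + 1,564,940,000 + 836,640,000 = 3,003,680,000
volume = 22,300,000 + 46,300,000 + 33,200,000 = 101,800,000 m³
S = 3,003,680,000 / 101,800,000 = 29.5057 ‰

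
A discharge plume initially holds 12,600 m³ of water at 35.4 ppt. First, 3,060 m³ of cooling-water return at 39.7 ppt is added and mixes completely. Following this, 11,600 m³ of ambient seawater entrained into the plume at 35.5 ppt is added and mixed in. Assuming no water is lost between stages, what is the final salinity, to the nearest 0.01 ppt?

Weighted by volume,
Initial salt = 12,600×35.4 = 446,040
After stage 1: salt = 446,040 + 3,060×39.7 = 567,522; volume = 15,660 m³; S = 36.24 ppt
After stage 2: salt = 567,522 + 11,600×35.5 = 979,322; volume = 27,260 m³
S = 979,322 / 27,260 = 35.9252 ppt

35.93 ppt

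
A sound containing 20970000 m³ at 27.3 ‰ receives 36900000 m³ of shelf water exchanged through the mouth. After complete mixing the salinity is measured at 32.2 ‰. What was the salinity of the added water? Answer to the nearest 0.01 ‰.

Salt balance: 20,970,000×27.3 + 36,900,000×S = 57,870,000×32.2
572,481,000 + 36,900,000·S = 1,863,414,000
S = (1,863,414,000 − 572,481,000) / 36,900,000 = 34.9846 ‰

34.98 ‰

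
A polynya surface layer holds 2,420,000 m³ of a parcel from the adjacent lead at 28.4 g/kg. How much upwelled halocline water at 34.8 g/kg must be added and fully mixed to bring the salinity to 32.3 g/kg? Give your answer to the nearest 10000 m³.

3780000 m³

Salt balance: 2,420,000×28.4 + V×34.8 = (2,420,000+V)×32.3
68,728,000 + 34.8V = 78,166,000 + 32.3V
9,438,000 = 2.5V
V = 3,775,200 m³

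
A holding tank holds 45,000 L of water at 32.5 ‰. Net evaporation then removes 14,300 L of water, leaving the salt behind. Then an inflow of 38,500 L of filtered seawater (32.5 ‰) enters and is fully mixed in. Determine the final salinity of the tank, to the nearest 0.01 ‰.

39.22 ‰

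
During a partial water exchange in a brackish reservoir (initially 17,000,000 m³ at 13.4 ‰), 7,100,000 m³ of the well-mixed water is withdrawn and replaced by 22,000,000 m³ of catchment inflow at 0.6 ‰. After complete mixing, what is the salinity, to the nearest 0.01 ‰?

Remaining after removal: 9,900,000 m³ at 13.4 ‰ (salt = 132,660,000)
After addition: salt = 132,660,000 + 22,000,000×0.6 = 145,860,000; volume = 31,900,000 m³
S = 145,860,000 / 31,900,000 = 4.5724 ‰

4.57 ‰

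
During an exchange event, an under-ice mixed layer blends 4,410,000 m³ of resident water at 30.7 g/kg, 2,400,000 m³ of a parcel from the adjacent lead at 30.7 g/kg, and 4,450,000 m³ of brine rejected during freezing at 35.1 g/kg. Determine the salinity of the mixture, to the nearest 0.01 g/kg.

32.44 g/kg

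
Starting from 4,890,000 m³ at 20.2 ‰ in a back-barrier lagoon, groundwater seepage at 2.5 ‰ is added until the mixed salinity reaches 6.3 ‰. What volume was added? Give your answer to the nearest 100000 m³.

Salt balance: 4,890,000×20.2 + V×2.5 = (4,890,000+V)×6.3
98,778,000 + 2.5V = 30,807,000 + 6.3V
67,971,000 = 3.8V
V = 17,887,105.26 m³

17900000 m³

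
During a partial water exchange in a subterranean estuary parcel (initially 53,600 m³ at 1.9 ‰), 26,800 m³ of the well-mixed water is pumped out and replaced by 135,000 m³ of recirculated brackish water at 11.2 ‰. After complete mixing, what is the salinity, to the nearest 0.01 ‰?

9.66 ‰

Remaining after removal: 26,800 m³ at 1.9 ‰ (salt = 50,920)
After addition: salt = 50,920 + 135,000×11.2 = 1,562,920; volume = 161,800 m³
S = 1,562,920 / 161,800 = 9.6596 ‰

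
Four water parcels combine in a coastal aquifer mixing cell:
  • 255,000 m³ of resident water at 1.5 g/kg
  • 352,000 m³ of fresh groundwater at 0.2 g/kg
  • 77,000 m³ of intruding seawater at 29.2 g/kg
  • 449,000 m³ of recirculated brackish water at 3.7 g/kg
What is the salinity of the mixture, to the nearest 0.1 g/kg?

3.9 g/kg

By conservation of dissolved salt,
salt = 255,000×1.5 + 352,000×0.2 + 77,000×29.2 + 449,000×3.7 = 382,500 + 70,400 + 2,248,400 + 1,661,300 = 4,362,600
volume = 255,000 + 352,000 + 77,000 + 449,000 = 1,133,000 m³
S = 4,362,600 / 1,133,000 = 3.85 g/kg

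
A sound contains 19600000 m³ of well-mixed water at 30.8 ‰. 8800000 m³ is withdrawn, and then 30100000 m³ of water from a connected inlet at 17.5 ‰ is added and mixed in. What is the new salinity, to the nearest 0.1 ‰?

21.0 ‰

Remaining after removal: 10,800,000 m³ at 30.8 ‰ (salt = 332,640,000)
After addition: salt = 332,640,000 + 30,100,000×17.5 = 859,390,000; volume = 40,900,000 m³
S = 859,390,000 / 40,900,000 = 21.012 ‰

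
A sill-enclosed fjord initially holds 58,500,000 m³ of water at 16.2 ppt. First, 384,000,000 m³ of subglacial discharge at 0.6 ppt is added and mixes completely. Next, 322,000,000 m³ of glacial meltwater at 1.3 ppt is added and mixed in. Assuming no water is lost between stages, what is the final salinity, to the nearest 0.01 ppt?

Total salt / total volume:
Initial salt = 58,500,000×16.2 = 947,700,000
After stage 1: salt = 947,700,000 + 384,000,000×0.6 = 1,178,100,000; volume = 442,500,000 m³; S = 2.662 ppt
After stage 2: salt = 1,178,100,000 + 322,000,000×1.3 = 1,596,700,000; volume = 764,500,000 m³
S = 1,596,700,000 / 764,500,000 = 2.0886 ppt

2.09 ppt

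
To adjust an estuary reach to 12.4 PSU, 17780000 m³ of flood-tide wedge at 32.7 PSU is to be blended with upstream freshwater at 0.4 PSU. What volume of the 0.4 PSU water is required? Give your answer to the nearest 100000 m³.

Salt balance: 17,780,000×32.7 + V×0.4 = (17,780,000+V)×12.4
581,406,000 + 0.4V = 220,472,000 + 12.4V
360,934,000 = 12V
V = 30,077,833.33 m³

30100000 m³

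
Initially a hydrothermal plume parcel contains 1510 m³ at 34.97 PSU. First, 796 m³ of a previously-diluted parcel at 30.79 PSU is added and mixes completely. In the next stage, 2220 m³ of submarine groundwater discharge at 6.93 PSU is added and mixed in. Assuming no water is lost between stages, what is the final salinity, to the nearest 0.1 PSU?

By conservation of dissolved salt,
Initial salt = 1,510×34.97 = 52,804.7
After stage 1: salt = 52,804.7 + 796×30.79 = 77,313.54; volume = 2,306 m³; S = 33.527 PSU
After stage 2: salt = 77,313.54 + 2,220×6.93 = 92,698.14; volume = 4,526 m³
S = 92,698.14 / 4,526 = 20.4813 PSU

20.5 PSU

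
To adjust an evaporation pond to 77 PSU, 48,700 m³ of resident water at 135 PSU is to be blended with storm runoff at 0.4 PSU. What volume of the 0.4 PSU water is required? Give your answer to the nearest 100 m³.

36900 m³

Salt balance: 48,700×135 + V×0.4 = (48,700+V)×77
6,574,500 + 0.4V = 3,749,900 + 77V
2,824,600 = 76.6V
V = 36,874.67 m³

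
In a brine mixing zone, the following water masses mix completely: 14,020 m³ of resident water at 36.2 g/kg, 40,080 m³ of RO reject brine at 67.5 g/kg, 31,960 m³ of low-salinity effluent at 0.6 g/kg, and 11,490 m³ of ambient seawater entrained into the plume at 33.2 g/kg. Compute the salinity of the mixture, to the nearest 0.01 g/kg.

Total salt / total volume:
salt = 14,020×36.2 + 40,080×67.5 + 31,960×0.6 + 11,490×33.2 = 507,524 + 2,705,400 + 19,176 + 381,468 = 3,613,568
volume = 14,020 + 40,080 + 31,960 + 11,490 = 97,550 m³
S = 3,613,568 / 97,550 = 37.0432 g/kg

37.04 g/kg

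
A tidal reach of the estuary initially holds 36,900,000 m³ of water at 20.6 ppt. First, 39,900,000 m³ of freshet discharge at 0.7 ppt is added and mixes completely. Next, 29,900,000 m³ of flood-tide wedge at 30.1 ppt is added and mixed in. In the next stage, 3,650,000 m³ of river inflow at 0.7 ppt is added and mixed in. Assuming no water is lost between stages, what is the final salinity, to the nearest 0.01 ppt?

15.32 ppt

Salt balance:
Initial salt = 36,900,000×20.6 = 760,140,000
After stage 1: salt = 760,140,000 + 39,900,000×0.7 = 788,070,000; volume = 76,800,000 m³; S = 10.261 ppt
After stage 2: salt = 788,070,000 + 29,900,000×30.1 = 1,688,060,000; volume = 106,700,000 m³; S = 15.821 ppt
After stage 3: salt = 1,688,060,000 + 3,650,000×0.7 = 1,690,615,000; volume = 110,350,000 m³
S = 1,690,615,000 / 110,350,000 = 15.3205 ppt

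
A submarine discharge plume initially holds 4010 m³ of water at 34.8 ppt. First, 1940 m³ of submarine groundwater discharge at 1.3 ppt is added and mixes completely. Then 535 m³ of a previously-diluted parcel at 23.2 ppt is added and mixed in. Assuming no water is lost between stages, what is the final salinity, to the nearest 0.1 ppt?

23.8 ppt

Weighted by volume,
Initial salt = 4,010×34.8 = 139,548
After stage 1: salt = 139,548 + 1,940×1.3 = 142,070; volume = 5,950 m³; S = 23.877 ppt
After stage 2: salt = 142,070 + 535×23.2 = 154,482; volume = 6,485 m³
S = 154,482 / 6,485 = 23.8214 ppt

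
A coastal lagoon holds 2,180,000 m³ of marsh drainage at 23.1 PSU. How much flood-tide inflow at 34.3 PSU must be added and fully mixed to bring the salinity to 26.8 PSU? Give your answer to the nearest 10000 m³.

Salt balance: 2,180,000×23.1 + V×34.3 = (2,180,000+V)×26.8
50,358,000 + 34.3V = 58,424,000 + 26.8V
8,066,000 = 7.5V
V = 1,075,466.67 m³

1080000 m³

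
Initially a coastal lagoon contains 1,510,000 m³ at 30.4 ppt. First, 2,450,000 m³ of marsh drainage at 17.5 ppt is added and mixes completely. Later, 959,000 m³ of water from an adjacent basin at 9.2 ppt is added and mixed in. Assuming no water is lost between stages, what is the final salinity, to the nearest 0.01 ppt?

19.84 ppt

Mass of salt is conserved:
Initial salt = 1,510,000×30.4 = 45,904,000
After stage 1: salt = 45,904,000 + 2,450,000×17.5 = 88,779,000; volume = 3,960,000 m³; S = 22.419 ppt
After stage 2: salt = 88,779,000 + 959,000×9.2 = 97,601,800; volume = 4,919,000 m³
S = 97,601,800 / 4,919,000 = 19.8418 ppt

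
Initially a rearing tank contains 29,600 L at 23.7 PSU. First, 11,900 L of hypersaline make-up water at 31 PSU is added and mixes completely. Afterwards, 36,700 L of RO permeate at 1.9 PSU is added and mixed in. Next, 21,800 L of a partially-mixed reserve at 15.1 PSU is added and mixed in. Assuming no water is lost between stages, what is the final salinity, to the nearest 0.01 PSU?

By conservation of dissolved salt,
Initial salt = 29,600×23.7 = 701,520
After stage 1: salt = 701,520 + 11,900×31 = 1,070,420; volume = 41,500 L; S = 25.793 PSU
After stage 2: salt = 1,070,420 + 36,700×1.9 = 1,140,150; volume = 78,200 L; S = 14.58 PSU
After stage 3: salt = 1,140,150 + 21,800×15.1 = 1,469,330; volume = 100,000 L
S = 1,469,330 / 100,000 = 14.6933 PSU

14.69 PSU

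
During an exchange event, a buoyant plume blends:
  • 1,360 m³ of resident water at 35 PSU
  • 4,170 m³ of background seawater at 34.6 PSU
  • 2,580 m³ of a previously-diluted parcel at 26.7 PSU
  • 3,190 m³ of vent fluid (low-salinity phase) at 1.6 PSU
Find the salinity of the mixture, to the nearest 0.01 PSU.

23.53 PSU

Conserving salt mass:
salt = 1,360×35 + 4,170×34.6 + 2,580×26.7 + 3,190×1.6 = 47,600 + 144,282 + 68,886 + 5,104 = 265,872
volume = 1,360 + 4,170 + 2,580 + 3,190 = 11,300 m³
S = 265,872 / 11,300 = 23.5285 PSU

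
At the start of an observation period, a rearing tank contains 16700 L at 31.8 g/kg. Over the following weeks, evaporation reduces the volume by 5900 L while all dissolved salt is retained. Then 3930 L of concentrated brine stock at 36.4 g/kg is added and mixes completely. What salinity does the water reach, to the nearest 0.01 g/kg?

After evaporation: salt = 16,700×31.8 = 531,060; volume = 16,700 − 5,900 = 10,800 L
After mixing: salt = 531,060 + 3,930×36.4 = 674,112; volume = 10,800 + 3,930 = 14,730 L
S = 674,112 / 14,730 = 45.7646 g/kg

45.76 g/kg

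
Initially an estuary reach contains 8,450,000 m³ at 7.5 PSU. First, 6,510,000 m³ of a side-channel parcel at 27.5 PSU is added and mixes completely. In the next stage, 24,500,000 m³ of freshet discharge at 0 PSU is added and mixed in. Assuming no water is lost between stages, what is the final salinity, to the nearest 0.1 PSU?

6.1 PSU

Conserving salt mass:
Initial salt = 8,450,000×7.5 = 63,375,000
After stage 1: salt = 63,375,000 + 6,510,000×27.5 = 242,400,000; volume = 14,960,000 m³; S = 16.203 PSU
After stage 2: salt = 242,400,000 + 24,500,000×0 = 242,400,000; volume = 39,460,000 m³
S = 242,400,000 / 39,460,000 = 6.1429 PSU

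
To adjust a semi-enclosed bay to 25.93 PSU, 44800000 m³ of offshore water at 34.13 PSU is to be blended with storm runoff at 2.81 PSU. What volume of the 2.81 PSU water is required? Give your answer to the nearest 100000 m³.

15900000 m³

Salt balance: 44,800,000×34.13 + V×2.81 = (44,800,000+V)×25.93
1,529,024,000 + 2.81V = 1,161,664,000 + 25.93V
367,360,000 = 23.12V
V = 15,889,273.36 m³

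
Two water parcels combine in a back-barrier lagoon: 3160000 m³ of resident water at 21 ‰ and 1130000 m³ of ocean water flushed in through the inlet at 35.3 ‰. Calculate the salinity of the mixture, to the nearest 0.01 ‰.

24.77 ‰

Conserving salt mass:
salt = 3,160,000×21 + 1,130,000×35.3 = 66,360,000 + 39,889,000 = 106,249,000
volume = 3,160,000 + 1,130,000 = 4,290,000 m³
S = 106,249,000 / 4,290,000 = 24.7667 ‰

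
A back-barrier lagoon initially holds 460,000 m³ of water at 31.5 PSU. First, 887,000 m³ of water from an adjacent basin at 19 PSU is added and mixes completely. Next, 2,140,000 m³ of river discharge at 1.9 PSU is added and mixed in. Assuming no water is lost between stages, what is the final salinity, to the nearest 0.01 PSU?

10.15 PSU

Salt balance:
Initial salt = 460,000×31.5 = 14,490,000
After stage 1: salt = 14,490,000 + 887,000×19 = 31,343,000; volume = 1,347,000 m³; S = 23.269 PSU
After stage 2: salt = 31,343,000 + 2,140,000×1.9 = 35,409,000; volume = 3,487,000 m³
S = 35,409,000 / 3,487,000 = 10.1546 PSU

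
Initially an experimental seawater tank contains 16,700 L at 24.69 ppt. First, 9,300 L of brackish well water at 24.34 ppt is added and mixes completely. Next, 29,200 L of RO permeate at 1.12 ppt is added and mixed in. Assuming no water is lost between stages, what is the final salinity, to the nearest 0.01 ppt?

Weighted by volume,
Initial salt = 16,700×24.69 = 412,323
After stage 1: salt = 412,323 + 9,300×24.34 = 638,685; volume = 26,000 L; S = 24.565 ppt
After stage 2: salt = 638,685 + 29,200×1.12 = 671,389; volume = 55,200 L
S = 671,389 / 55,200 = 12.1628 ppt

12.16 ppt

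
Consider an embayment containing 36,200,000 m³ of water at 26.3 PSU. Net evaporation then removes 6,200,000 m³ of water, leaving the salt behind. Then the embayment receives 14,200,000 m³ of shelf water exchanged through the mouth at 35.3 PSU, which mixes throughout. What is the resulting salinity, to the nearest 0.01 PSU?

After evaporation: salt = 36,200,000×26.3 = 952,060,000; volume = 36,200,000 − 6,200,000 = 30,000,000 m³
After mixing: salt = 952,060,000 + 14,200,000×35.3 = 1,453,320,000; volume = 30,000,000 + 14,200,000 = 44,200,000 m³
S = 1,453,320,000 / 44,200,000 = 32.8805 PSU

32.88 PSU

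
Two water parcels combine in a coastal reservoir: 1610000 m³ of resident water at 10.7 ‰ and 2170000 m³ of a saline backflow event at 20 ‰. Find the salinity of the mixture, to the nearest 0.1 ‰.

16.0 ‰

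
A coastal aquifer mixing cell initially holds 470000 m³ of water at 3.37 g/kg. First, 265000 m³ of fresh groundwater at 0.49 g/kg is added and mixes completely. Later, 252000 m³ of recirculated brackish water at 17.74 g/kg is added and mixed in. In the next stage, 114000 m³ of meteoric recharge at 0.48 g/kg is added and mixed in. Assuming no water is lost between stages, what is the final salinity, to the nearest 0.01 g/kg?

5.67 g/kg

Weighted by volume,
Initial salt = 470,000×3.37 = 1,583,900
After stage 1: salt = 1,583,900 + 265,000×0.49 = 1,713,750; volume = 735,000 m³; S = 2.332 g/kg
After stage 2: salt = 1,713,750 + 252,000×17.74 = 6,184,230; volume = 987,000 m³; S = 6.266 g/kg
After stage 3: salt = 6,184,230 + 114,000×0.48 = 6,238,950; volume = 1,101,000 m³
S = 6,238,950 / 1,101,000 = 5.6666 g/kg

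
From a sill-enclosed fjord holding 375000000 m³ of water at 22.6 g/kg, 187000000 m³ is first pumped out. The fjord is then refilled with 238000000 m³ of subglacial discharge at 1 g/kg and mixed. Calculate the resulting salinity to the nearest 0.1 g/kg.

Remaining after removal: 188,000,000 m³ at 22.6 g/kg (salt = 4,248,800,000)
After addition: salt = 4,248,800,000 + 238,000,000×1 = 4,486,800,000; volume = 426,000,000 m³
S = 4,486,800,000 / 426,000,000 = 10.5324 g/kg

10.5 g/kg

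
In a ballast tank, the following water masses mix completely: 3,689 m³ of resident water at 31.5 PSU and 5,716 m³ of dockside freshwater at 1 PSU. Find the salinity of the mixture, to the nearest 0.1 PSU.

By conservation of dissolved salt,
salt = 3,689×31.5 + 5,716×1 = 116,203.5 + 5,716 = 121,919.5
volume = 3,689 + 5,716 = 9,405 m³
S = 121,919.5 / 9,405 = 12.963 PSU

13.0 PSU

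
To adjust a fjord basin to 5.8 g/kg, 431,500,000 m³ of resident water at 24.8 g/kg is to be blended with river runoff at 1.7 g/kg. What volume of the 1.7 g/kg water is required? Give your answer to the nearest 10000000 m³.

2000000000 m³

Salt balance: 431,500,000×24.8 + V×1.7 = (431,500,000+V)×5.8
10,701,200,000 + 1.7V = 2,502,700,000 + 5.8V
8,198,500,000 = 4.1V
V = 1,999,634,146.34 m³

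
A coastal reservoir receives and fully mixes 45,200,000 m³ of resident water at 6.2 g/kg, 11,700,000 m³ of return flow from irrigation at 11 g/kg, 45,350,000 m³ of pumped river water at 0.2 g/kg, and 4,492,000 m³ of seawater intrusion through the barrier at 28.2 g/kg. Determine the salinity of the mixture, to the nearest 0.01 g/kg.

Weighted by volume,
salt = 45,200,000×6.2 + 11,700,000×11 + 45,350,000×0.2 + 4,492,000×28.2 = 280,240,000 + 128,700,000 + 9,070,000 + 126,674,400 = 544,684,400
volume = 45,200,000 + 11,700,000 + 45,350,000 + 4,492,000 = 106,742,000 m³
S = 544,684,400 / 106,742,000 = 5.1028 g/kg

5.10 g/kg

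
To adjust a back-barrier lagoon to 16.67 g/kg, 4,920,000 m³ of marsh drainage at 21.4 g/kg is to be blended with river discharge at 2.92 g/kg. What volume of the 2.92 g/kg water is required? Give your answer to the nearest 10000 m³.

Salt balance: 4,920,000×21.4 + V×2.92 = (4,920,000+V)×16.67
105,288,000 + 2.92V = 82,016,400 + 16.67V
23,271,600 = 13.75V
V = 1,692,480 m³

1690000 m³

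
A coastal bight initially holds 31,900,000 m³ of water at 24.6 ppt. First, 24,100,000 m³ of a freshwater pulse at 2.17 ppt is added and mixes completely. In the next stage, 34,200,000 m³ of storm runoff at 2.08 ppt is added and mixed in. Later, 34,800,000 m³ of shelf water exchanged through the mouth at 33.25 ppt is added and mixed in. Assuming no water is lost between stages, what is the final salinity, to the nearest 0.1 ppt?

16.5 ppt

Salt balance:
Initial salt = 31,900,000×24.6 = 784,740,000
After stage 1: salt = 784,740,000 + 24,100,000×2.17 = 837,037,000; volume = 56,000,000 m³; S = 14.947 ppt
After stage 2: salt = 837,037,000 + 34,200,000×2.08 = 908,173,000; volume = 90,200,000 m³; S = 10.068 ppt
After stage 3: salt = 908,173,000 + 34,800,000×33.25 = 2,065,273,000; volume = 125,000,000 m³
S = 2,065,273,000 / 125,000,000 = 16.5222 ppt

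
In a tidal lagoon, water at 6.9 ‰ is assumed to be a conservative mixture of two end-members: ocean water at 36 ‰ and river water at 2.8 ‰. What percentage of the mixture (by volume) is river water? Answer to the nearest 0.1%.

Let f be the freshwater fraction. Salt balance per unit volume:
f×2.8 + (1−f)×36 = 6.9
f = (36 − 6.9) / (36 − 2.8) = 29.1/33.2 = 0.8765

87.7%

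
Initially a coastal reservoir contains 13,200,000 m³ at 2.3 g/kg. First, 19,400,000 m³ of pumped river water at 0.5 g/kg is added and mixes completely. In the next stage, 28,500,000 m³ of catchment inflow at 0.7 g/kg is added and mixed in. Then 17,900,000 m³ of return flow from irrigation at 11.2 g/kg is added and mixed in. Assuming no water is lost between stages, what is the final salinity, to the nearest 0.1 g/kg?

3.3 g/kg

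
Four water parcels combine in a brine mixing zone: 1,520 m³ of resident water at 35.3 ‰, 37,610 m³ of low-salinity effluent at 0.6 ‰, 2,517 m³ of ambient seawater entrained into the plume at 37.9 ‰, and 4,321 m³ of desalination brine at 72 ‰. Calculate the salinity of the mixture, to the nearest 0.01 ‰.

10.50 ‰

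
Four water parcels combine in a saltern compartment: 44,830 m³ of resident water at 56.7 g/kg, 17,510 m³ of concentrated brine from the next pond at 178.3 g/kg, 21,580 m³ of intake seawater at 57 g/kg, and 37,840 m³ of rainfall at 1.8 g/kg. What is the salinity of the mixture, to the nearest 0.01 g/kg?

57.18 g/kg

By conservation of dissolved salt,
salt = 44,830×56.7 + 17,510×178.3 + 21,580×57 + 37,840×1.8 = 2,541,861 + 3,122,033 + 1,230,060 + 68,112 = 6,962,066
volume = 44,830 + 17,510 + 21,580 + 37,840 = 121,760 m³
S = 6,962,066 / 121,760 = 57.1786 g/kg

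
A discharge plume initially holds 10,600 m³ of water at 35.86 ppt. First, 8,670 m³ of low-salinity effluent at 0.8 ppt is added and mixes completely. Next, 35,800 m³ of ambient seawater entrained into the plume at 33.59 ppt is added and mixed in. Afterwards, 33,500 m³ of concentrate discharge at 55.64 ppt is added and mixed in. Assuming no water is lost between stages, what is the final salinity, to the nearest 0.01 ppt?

Conserving salt mass:
Initial salt = 10,600×35.86 = 380,116
After stage 1: salt = 380,116 + 8,670×0.8 = 387,052; volume = 19,270 m³; S = 20.086 ppt
After stage 2: salt = 387,052 + 35,800×33.59 = 1,589,574; volume = 55,070 m³; S = 28.865 ppt
After stage 3: salt = 1,589,574 + 33,500×55.64 = 3,453,514; volume = 88,570 m³
S = 3,453,514 / 88,570 = 38.9919 ppt

38.99 ppt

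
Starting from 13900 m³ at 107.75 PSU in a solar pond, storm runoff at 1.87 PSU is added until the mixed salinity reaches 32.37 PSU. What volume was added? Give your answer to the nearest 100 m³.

Salt balance: 13,900×107.75 + V×1.87 = (13,900+V)×32.37
1,497,725 + 1.87V = 449,943 + 32.37V
1,047,782 = 30.5V
V = 34,353.51 m³

34400 m³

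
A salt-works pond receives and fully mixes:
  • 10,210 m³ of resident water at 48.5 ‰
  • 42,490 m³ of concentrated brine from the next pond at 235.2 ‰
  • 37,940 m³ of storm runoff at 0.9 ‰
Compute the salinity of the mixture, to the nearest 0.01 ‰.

116.10 ‰

Weighted by volume,
salt = 10,210×48.5 + 42,490×235.2 + 37,940×0.9 = 495,185 + 9,993,648 + 34,146 = 10,522,979
volume = 10,210 + 42,490 + 37,940 = 90,640 m³
S = 10,522,979 / 90,640 = 116.0964 ‰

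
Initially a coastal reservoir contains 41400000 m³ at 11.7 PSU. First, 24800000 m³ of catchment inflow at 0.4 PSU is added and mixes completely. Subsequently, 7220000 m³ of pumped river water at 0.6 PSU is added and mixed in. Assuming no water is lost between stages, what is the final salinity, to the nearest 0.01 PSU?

Total salt / total volume:
Initial salt = 41,400,000×11.7 = 484,380,000
After stage 1: salt = 484,380,000 + 24,800,000×0.4 = 494,300,000; volume = 66,200,000 m³; S = 7.467 PSU
After stage 2: salt = 494,300,000 + 7,220,000×0.6 = 498,632,000; volume = 73,420,000 m³
S = 498,632,000 / 73,420,000 = 6.7915 PSU

6.79 PSU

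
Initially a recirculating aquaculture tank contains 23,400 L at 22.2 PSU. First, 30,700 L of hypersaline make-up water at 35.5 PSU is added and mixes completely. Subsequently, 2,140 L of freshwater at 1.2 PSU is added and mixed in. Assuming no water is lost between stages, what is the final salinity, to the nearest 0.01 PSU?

28.66 PSU

Conserving salt mass:
Initial salt = 23,400×22.2 = 519,480
After stage 1: salt = 519,480 + 30,700×35.5 = 1,609,330; volume = 54,100 L; S = 29.747 PSU
After stage 2: salt = 1,609,330 + 2,140×1.2 = 1,611,898; volume = 56,240 L
S = 1,611,898 / 56,240 = 28.6611 PSU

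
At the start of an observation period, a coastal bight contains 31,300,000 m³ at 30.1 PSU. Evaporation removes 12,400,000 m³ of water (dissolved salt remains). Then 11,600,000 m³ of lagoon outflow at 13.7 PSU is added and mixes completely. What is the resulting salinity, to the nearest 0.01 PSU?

After evaporation: salt = 31,300,000×30.1 = 942,130,000; volume = 31,300,000 − 12,400,000 = 18,900,000 m³
After mixing: salt = 942,130,000 + 11,600,000×13.7 = 1,101,050,000; volume = 18,900,000 + 11,600,000 = 30,500,000 m³
S = 1,101,050,000 / 30,500,000 = 36.1 PSU

36.10 PSU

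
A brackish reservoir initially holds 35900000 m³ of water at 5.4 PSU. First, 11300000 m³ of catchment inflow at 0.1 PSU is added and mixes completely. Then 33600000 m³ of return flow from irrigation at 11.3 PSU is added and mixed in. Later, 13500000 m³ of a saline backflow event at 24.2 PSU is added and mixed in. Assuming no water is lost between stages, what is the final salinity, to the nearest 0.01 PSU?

Conserving salt mass:
Initial salt = 35,900,000×5.4 = 193,860,000
After stage 1: salt = 193,860,000 + 11,300,000×0.1 = 194,990,000; volume = 47,200,000 m³; S = 4.131 PSU
After stage 2: salt = 194,990,000 + 33,600,000×11.3 = 574,670,000; volume = 80,800,000 m³; S = 7.112 PSU
After stage 3: salt = 574,670,000 + 13,500,000×24.2 = 901,370,000; volume = 94,300,000 m³
S = 901,370,000 / 94,300,000 = 9.5585 PSU

9.56 PSU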